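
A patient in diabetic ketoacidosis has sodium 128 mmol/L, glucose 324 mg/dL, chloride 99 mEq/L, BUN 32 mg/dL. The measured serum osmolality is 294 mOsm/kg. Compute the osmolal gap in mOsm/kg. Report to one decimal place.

8.6 mOsm/kg

Calculated osmolality = 2·Na + glucose/18 + BUN/2.8
= 2·128 + 324/18 + 32/2.8
= 256 + 18 + 11.43
= 285.43 mOsm/kg ≈ 285.4 mOsm/kg
Osmolar gap = measured − calculated = 294 − 285.4 = 8.6 mOsm/kg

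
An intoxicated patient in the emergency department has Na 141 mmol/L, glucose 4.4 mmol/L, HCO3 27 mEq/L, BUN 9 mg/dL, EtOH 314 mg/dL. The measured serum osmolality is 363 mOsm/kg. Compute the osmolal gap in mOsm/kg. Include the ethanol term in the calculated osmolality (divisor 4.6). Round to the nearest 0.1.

Calculated osmolality = 2·Na + glucose + BUN/2.8 + ethanol/4.6
= 2·141 + 4.4 + 9/2.8 + 314/4.6
= 282 + 4.40 + 3.21 + 68.26
= 357.87 mOsm/kg ≈ 357.9 mOsm/kg
Osmolar gap = measured − calculated = 363 − 357.9 = 5.1 mOsm/kg

5.1 mOsm/kg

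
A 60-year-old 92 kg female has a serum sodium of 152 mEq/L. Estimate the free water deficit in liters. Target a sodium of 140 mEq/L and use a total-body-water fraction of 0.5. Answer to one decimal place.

TBW = 0.5 · 92 = 46 L
Free water deficit = TBW · (Na/140 − 1)
= 46 · (152/140 − 1)
= 46 · 0.0857
= 3.94 L

3.9 L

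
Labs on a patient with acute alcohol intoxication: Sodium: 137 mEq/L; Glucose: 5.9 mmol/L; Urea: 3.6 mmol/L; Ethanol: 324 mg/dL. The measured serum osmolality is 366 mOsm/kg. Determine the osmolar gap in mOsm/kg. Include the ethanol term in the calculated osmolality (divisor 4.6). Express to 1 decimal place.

Calculated osmolality = 2·Na + glucose + urea + ethanol/4.6
= 2·137 + 5.9 + 3.6 + 324/4.6
= 274 + 5.90 + 3.60 + 70.43
= 353.93 mOsm/kg ≈ 353.9 mOsm/kg
Osmolar gap = measured − calculated = 366 − 353.9 = 12.1 mOsm/kg

12.1 mOsm/kg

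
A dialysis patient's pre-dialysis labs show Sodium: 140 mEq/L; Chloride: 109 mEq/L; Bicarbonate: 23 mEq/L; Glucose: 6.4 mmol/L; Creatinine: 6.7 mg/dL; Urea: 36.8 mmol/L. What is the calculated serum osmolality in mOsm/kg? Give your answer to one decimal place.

Calculated osmolality = 2·Na + glucose + urea
= 2·140 + 6.4 + 36.8
= 280 + 6.40 + 36.80
= 323.2 mOsm/kg

323.2 mOsm/kg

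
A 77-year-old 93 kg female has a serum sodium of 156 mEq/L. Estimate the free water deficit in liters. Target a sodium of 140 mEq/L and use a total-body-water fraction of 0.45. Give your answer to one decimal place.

TBW = 0.45 · 93 = 41.85 L
Free water deficit = TBW · (Na/140 − 1)
= 41.85 · (156/140 − 1)
= 41.85 · 0.1143
= 4.78 L

4.8 L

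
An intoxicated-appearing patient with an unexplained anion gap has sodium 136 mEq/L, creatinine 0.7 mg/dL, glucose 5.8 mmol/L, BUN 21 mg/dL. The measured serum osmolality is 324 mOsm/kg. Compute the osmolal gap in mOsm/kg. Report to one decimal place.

38.7 mOsm/kg

Calculated osmolality = 2·Na + glucose + BUN/2.8
= 2·136 + 5.8 + 21/2.8
= 272 + 5.80 + 7.50
= 285.3 mOsm/kg ≈ 285.3 mOsm/kg
Osmolar gap = measured − calculated = 324 − 285.3 = 38.7 mOsm/kg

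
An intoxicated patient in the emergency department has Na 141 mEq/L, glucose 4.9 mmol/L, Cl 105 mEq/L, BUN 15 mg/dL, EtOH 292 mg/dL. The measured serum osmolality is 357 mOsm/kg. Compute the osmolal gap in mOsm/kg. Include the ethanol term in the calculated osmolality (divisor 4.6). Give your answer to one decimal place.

1.3 mOsm/kg

Calculated osmolality = 2·Na + glucose + BUN/2.8 + ethanol/4.6
= 2·141 + 4.9 + 15/2.8 + 292/4.6
= 282 + 4.90 + 5.36 + 63.48
= 355.74 mOsm/kg ≈ 355.7 mOsm/kg
Osmolar gap = measured − calculated = 357 − 355.7 = 1.3 mOsm/kg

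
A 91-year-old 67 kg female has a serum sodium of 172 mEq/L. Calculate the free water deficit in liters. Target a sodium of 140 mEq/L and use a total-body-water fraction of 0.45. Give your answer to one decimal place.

6.9 L

TBW = 0.45 · 67 = 30.15 L
Free water deficit = TBW · (Na/140 − 1)
= 30.15 · (172/140 − 1)
= 30.15 · 0.2286
= 6.89 L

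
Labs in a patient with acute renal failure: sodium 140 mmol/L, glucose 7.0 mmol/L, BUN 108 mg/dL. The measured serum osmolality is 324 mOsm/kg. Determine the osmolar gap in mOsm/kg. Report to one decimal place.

-1.6 mOsm/kg

Calculated osmolality = 2·Na + glucose + BUN/2.8
= 2·140 + 7 + 108/2.8
= 280 + 7 + 38.57
= 325.57 mOsm/kg ≈ 325.6 mOsm/kg
Osmolar gap = measured − calculated = 324 − 325.6 = -1.6 mOsm/kg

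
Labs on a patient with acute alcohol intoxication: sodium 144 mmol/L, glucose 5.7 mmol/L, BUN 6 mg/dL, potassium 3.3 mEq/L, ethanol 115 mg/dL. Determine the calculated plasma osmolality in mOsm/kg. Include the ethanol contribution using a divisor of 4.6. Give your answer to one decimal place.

320.8 mOsm/kg

Calculated osmolality = 2·Na + glucose + BUN/2.8 + ethanol/4.6
= 2·144 + 5.7 + 6/2.8 + 115/4.6
= 288 + 5.70 + 2.14 + 25
= 320.84 mOsm/kg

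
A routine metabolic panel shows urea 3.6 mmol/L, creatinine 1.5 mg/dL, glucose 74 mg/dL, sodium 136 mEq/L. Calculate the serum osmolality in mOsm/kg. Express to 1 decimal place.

Calculated osmolality = 2·Na + glucose/18 + urea
= 2·136 + 74/18 + 3.6
= 272 + 4.11 + 3.60
= 279.71 mOsm/kg

279.7 mOsm/kg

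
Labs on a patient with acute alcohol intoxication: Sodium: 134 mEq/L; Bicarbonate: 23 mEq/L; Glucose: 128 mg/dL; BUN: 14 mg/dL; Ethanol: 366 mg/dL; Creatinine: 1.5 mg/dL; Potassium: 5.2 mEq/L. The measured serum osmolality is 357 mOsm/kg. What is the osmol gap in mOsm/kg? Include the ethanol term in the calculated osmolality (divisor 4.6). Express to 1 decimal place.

Calculated osmolality = 2·Na + glucose/18 + BUN/2.8 + ethanol/4.6
= 2·134 + 128/18 + 14/2.8 + 366/4.6
= 268 + 7.11 + 5 + 79.57
= 359.68 mOsm/kg ≈ 359.7 mOsm/kg
Osmolar gap = measured − calculated = 357 − 359.7 = -2.7 mOsm/kg

-2.7 mOsm/kg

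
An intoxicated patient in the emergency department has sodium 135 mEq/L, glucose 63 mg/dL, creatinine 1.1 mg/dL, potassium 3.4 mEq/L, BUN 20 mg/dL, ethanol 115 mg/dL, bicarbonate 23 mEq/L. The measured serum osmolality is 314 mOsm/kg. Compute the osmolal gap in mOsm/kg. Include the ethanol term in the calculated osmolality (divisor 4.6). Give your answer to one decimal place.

Calculated osmolality = 2·Na + glucose/18 + BUN/2.8 + ethanol/4.6
= 2·135 + 63/18 + 20/2.8 + 115/4.6
= 270 + 3.50 + 7.14 + 25
= 305.64 mOsm/kg ≈ 305.6 mOsm/kg
Osmolar gap = measured − calculated = 314 − 305.6 = 8.4 mOsm/kg

8.4 mOsm/kg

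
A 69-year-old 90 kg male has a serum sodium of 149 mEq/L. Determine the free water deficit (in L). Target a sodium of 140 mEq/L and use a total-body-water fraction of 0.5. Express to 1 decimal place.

2.9 L

TBW = 0.5 · 90 = 45 L
Free water deficit = TBW · (Na/140 − 1)
= 45 · (149/140 − 1)
= 45 · 0.0643
= 2.89 L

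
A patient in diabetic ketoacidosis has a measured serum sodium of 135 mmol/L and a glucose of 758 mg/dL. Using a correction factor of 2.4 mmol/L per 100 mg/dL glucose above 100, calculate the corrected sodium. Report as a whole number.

Corrected Na = measured Na + 2.4 · (glucose − 100)/100
= 135 + 2.4 · (758 − 100)/100
= 135 + 15.8
= 150.8 mmol/L

151 mmol/L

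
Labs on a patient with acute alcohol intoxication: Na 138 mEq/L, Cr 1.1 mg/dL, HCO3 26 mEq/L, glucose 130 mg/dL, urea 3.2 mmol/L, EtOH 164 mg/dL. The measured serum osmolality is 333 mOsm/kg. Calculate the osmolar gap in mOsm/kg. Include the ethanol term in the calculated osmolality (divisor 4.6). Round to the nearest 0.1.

10.9 mOsm/kg

Calculated osmolality = 2·Na + glucose/18 + urea + ethanol/4.6
= 2·138 + 130/18 + 3.2 + 164/4.6
= 276 + 7.22 + 3.20 + 35.65
= 322.07 mOsm/kg ≈ 322.1 mOsm/kg
Osmolar gap = measured − calculated = 333 − 322.1 = 10.9 mOsm/kg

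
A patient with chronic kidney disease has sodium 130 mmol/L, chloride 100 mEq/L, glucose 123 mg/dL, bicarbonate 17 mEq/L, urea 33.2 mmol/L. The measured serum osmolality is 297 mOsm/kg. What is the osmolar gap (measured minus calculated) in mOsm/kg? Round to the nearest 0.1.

-3.0 mOsm/kg

Calculated osmolality = 2·Na + glucose/18 + urea
= 2·130 + 123/18 + 33.2
= 260 + 6.83 + 33.20
= 300.03 mOsm/kg ≈ 300.0 mOsm/kg
Osmolar gap = measured − calculated = 297 − 300.0 = -3.0 mOsm/kg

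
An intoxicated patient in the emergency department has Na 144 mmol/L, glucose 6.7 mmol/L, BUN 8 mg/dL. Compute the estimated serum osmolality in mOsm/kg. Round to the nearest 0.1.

297.6 mOsm/kg

Calculated osmolality = 2·Na + glucose + BUN/2.8
= 2·144 + 6.7 + 8/2.8
= 288 + 6.70 + 2.86
= 297.56 mOsm/kg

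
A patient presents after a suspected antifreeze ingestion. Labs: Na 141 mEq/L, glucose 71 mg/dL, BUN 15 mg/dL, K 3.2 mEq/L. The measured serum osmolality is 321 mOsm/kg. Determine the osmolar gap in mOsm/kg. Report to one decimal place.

Calculated osmolality = 2·Na + glucose/18 + BUN/2.8
= 2·141 + 71/18 + 15/2.8
= 282 + 3.94 + 5.36
= 291.3 mOsm/kg ≈ 291.3 mOsm/kg
Osmolar gap = measured − calculated = 321 − 291.3 = 29.7 mOsm/kg

29.7 mOsm/kg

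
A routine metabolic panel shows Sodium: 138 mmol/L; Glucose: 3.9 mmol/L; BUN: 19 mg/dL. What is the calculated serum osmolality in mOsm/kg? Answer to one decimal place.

Calculated osmolality = 2·Na + glucose + BUN/2.8
= 2·138 + 3.9 + 19/2.8
= 276 + 3.90 + 6.79
= 286.69 mOsm/kg

286.7 mOsm/kg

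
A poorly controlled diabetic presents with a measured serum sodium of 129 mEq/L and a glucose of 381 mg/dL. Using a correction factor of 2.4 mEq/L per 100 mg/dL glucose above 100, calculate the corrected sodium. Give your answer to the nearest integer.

Corrected Na = measured Na + 2.4 · (glucose − 100)/100
= 129 + 2.4 · (381 − 100)/100
= 129 + 6.7
= 135.7 mEq/L

136 mEq/L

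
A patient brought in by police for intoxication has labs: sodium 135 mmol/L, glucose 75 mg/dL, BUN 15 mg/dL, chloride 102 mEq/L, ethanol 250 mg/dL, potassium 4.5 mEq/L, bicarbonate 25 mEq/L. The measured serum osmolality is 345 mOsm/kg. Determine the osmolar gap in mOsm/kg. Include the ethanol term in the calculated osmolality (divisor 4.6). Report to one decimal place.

11.1 mOsm/kg

Calculated osmolality = 2·Na + glucose/18 + BUN/2.8 + ethanol/4.6
= 2·135 + 75/18 + 15/2.8 + 250/4.6
= 270 + 4.17 + 5.36 + 54.35
= 333.88 mOsm/kg ≈ 333.9 mOsm/kg
Osmolar gap = measured − calculated = 345 − 333.9 = 11.1 mOsm/kg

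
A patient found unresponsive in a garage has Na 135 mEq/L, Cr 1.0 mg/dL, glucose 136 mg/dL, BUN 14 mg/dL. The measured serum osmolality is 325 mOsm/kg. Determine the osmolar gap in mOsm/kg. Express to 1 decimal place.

Calculated osmolality = 2·Na + glucose/18 + BUN/2.8
= 2·135 + 136/18 + 14/2.8
= 270 + 7.56 + 5
= 282.56 mOsm/kg ≈ 282.6 mOsm/kg
Osmolar gap = measured − calculated = 325 − 282.6 = 42.4 mOsm/kg

42.4 mOsm/kg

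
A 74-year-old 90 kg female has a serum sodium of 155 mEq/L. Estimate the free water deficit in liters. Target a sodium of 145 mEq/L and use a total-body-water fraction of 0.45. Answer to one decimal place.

2.8 L

TBW = 0.45 · 90 = 40.5 L
Free water deficit = TBW · (Na/145 − 1)
= 40.5 · (155/145 − 1)
= 40.5 · 0.069
= 2.79 L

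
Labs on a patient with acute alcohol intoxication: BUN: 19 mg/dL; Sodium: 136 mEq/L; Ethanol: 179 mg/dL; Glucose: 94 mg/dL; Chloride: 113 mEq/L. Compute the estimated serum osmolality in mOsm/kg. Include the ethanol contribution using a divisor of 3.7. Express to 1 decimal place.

332.4 mOsm/kg

Calculated osmolality = 2·Na + glucose/18 + BUN/2.8 + ethanol/3.7
= 2·136 + 94/18 + 19/2.8 + 179/3.7
= 272 + 5.22 + 6.79 + 48.38
= 332.39 mOsm/kg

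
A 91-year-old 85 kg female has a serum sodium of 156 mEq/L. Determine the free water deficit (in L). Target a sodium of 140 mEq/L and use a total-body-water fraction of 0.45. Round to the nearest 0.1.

TBW = 0.45 · 85 = 38.25 L
Free water deficit = TBW · (Na/140 − 1)
= 38.25 · (156/140 − 1)
= 38.25 · 0.1143
= 4.37 L

4.4 L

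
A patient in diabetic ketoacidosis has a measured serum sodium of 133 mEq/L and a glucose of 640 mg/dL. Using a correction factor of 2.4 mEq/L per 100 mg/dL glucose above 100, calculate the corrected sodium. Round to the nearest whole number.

Corrected Na = measured Na + 2.4 · (glucose − 100)/100
= 133 + 2.4 · (640 − 100)/100
= 133 + 13
= 146 mEq/L

146 mEq/L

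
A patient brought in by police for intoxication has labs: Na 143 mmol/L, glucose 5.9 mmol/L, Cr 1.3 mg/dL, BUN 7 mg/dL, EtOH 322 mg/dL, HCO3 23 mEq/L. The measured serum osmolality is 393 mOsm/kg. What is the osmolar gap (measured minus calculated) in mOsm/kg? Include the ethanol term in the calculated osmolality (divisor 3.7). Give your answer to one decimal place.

11.6 mOsm/kg

Calculated osmolality = 2·Na + glucose + BUN/2.8 + ethanol/3.7
= 2·143 + 5.9 + 7/2.8 + 322/3.7
= 286 + 5.90 + 2.50 + 87.03
= 381.43 mOsm/kg ≈ 381.4 mOsm/kg
Osmolar gap = measured − calculated = 393 − 381.4 = 11.6 mOsm/kg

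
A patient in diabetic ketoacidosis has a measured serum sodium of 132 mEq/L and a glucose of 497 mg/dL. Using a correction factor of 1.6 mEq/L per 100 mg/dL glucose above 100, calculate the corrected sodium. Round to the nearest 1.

138 mEq/L

Corrected Na = measured Na + 1.6 · (glucose − 100)/100
= 132 + 1.6 · (497 − 100)/100
= 132 + 6.4
= 138.4 mEq/L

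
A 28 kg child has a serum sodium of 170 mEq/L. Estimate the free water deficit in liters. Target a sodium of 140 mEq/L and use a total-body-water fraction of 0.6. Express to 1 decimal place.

3.6 L

TBW = 0.6 · 28 = 16.8 L
Free water deficit = TBW · (Na/140 − 1)
= 16.8 · (170/140 − 1)
= 16.8 · 0.2143
= 3.6 L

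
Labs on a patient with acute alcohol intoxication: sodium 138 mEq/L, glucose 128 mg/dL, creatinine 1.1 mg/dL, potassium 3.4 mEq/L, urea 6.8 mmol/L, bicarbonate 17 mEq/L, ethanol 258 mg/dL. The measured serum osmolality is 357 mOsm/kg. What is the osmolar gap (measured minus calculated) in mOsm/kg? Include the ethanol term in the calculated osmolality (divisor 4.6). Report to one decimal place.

Calculated osmolality = 2·Na + glucose/18 + urea + ethanol/4.6
= 2·138 + 128/18 + 6.8 + 258/4.6
= 276 + 7.11 + 6.80 + 56.09
= 346 mOsm/kg ≈ 346.0 mOsm/kg
Osmolar gap = measured − calculated = 357 − 346.0 = 11.0 mOsm/kg

11.0 mOsm/kg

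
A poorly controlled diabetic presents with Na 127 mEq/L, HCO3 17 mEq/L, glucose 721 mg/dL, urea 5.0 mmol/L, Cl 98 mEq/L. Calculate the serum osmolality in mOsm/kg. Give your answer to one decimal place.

299.1 mOsm/kg

Calculated osmolality = 2·Na + glucose/18 + urea
= 2·127 + 721/18 + 5
= 254 + 40.06 + 5
= 299.06 mOsm/kg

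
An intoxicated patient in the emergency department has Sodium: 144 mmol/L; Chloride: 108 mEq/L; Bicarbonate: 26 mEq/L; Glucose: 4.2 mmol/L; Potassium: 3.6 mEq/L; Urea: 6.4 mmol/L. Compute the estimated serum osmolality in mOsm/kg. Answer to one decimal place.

298.6 mOsm/kg

Calculated osmolality = 2·Na + glucose + urea
= 2·144 + 4.2 + 6.4
= 288 + 4.20 + 6.40
= 298.6 mOsm/kg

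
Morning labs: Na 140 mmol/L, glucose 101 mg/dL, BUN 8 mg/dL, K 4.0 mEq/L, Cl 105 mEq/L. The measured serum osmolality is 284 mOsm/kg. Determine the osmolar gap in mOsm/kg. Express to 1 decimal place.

-4.5 mOsm/kg

Calculated osmolality = 2·Na + glucose/18 + BUN/2.8
= 2·140 + 101/18 + 8/2.8
= 280 + 5.61 + 2.86
= 288.47 mOsm/kg ≈ 288.5 mOsm/kg
Osmolar gap = measured − calculated = 284 − 288.5 = -4.5 mOsm/kg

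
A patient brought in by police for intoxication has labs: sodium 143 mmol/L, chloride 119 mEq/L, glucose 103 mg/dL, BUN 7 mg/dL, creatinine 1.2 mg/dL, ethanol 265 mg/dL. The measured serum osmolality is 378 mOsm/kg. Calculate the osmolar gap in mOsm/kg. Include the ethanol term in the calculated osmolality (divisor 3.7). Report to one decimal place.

Calculated osmolality = 2·Na + glucose/18 + BUN/2.8 + ethanol/3.7
= 2·143 + 103/18 + 7/2.8 + 265/3.7
= 286 + 5.72 + 2.50 + 71.62
= 365.84 mOsm/kg ≈ 365.8 mOsm/kg
Osmolar gap = measured − calculated = 378 − 365.8 = 12.2 mOsm/kg

12.2 mOsm/kg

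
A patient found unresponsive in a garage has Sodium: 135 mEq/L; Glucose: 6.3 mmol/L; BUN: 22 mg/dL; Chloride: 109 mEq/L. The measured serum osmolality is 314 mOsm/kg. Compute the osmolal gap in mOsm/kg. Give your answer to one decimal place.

29.8 mOsm/kg

Calculated osmolality = 2·Na + glucose + BUN/2.8
= 2·135 + 6.3 + 22/2.8
= 270 + 6.30 + 7.86
= 284.16 mOsm/kg ≈ 284.2 mOsm/kg
Osmolar gap = measured − calculated = 314 − 284.2 = 29.8 mOsm/kg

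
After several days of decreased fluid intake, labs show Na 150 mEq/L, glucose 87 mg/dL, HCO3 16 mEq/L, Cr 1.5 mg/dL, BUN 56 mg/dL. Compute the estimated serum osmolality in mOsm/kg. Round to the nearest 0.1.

324.8 mOsm/kg

Calculated osmolality = 2·Na + glucose/18 + BUN/2.8
= 2·150 + 87/18 + 56/2.8
= 300 + 4.83 + 20
= 324.83 mOsm/kg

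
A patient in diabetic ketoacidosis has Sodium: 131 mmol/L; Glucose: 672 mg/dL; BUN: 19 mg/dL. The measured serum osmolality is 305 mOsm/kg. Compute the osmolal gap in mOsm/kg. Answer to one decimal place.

-1.1 mOsm/kg

Calculated osmolality = 2·Na + glucose/18 + BUN/2.8
= 2·131 + 672/18 + 19/2.8
= 262 + 37.33 + 6.79
= 306.12 mOsm/kg ≈ 306.1 mOsm/kg
Osmolar gap = measured − calculated = 305 − 306.1 = -1.1 mOsm/kg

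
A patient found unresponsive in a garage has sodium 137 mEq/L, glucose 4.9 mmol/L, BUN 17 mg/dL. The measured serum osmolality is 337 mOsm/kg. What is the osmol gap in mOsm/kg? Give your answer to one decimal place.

52.0 mOsm/kg

Calculated osmolality = 2·Na + glucose + BUN/2.8
= 2·137 + 4.9 + 17/2.8
= 274 + 4.90 + 6.07
= 284.97 mOsm/kg ≈ 285.0 mOsm/kg
Osmolar gap = measured − calculated = 337 − 285.0 = 52.0 mOsm/kg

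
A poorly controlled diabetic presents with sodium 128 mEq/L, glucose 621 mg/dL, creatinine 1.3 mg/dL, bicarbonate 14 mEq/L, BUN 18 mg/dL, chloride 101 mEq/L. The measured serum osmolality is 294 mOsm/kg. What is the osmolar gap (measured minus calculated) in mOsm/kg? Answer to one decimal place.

Calculated osmolality = 2·Na + glucose/18 + BUN/2.8
= 2·128 + 621/18 + 18/2.8
= 256 + 34.50 + 6.43
= 296.93 mOsm/kg ≈ 296.9 mOsm/kg
Osmolar gap = measured − calculated = 294 − 296.9 = -2.9 mOsm/kg

-2.9 mOsm/kg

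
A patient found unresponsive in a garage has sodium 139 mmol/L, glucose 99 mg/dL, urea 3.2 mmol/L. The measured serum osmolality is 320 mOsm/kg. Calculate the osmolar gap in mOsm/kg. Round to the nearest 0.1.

33.3 mOsm/kg

Calculated osmolality = 2·Na + glucose/18 + urea
= 2·139 + 99/18 + 3.2
= 278 + 5.50 + 3.20
= 286.7 mOsm/kg ≈ 286.7 mOsm/kg
Osmolar gap = measured − calculated = 320 − 286.7 = 33.3 mOsm/kg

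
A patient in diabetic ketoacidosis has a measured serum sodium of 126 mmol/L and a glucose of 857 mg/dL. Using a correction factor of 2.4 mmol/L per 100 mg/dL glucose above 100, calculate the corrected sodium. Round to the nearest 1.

Corrected Na = measured Na + 2.4 · (glucose − 100)/100
= 126 + 2.4 · (857 − 100)/100
= 126 + 18.2
= 144.2 mmol/L

144 mmol/L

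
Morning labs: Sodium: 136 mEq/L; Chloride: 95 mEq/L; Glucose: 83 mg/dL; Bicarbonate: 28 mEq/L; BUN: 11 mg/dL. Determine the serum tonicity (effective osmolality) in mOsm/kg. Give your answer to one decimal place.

Effective osmolality excludes urea (freely permeant across cell membranes):
2·Na + glucose/18
= 2·136 + 83/18
= 272 + 4.61
= 276.61 mOsm/kg

276.6 mOsm/kg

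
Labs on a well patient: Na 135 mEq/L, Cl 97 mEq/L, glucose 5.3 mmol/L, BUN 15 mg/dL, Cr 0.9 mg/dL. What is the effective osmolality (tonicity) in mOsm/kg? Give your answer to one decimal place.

Effective osmolality excludes urea (freely permeant across cell membranes):
2·Na + glucose
= 2·135 + 5.3
= 270 + 5.3
= 275.3 mOsm/kg

275.3 mOsm/kg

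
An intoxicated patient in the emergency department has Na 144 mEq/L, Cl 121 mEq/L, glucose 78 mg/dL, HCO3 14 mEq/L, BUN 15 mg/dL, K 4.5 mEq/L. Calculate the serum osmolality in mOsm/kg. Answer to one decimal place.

Calculated osmolality = 2·Na + glucose/18 + BUN/2.8
= 2·144 + 78/18 + 15/2.8
= 288 + 4.33 + 5.36
= 297.69 mOsm/kg

297.7 mOsm/kg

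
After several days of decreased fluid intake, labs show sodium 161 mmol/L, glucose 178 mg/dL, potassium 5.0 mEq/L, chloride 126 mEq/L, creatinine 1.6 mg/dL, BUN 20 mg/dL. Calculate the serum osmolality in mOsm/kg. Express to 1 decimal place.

339.0 mOsm/kg

Calculated osmolality = 2·Na + glucose/18 + BUN/2.8
= 2·161 + 178/18 + 20/2.8
= 322 + 9.89 + 7.14
= 339.03 mOsm/kg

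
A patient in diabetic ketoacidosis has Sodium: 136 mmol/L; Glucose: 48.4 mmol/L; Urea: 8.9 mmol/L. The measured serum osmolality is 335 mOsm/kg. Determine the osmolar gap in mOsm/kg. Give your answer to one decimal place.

5.7 mOsm/kg

Calculated osmolality = 2·Na + glucose + urea
= 2·136 + 48.4 + 8.9
= 272 + 48.40 + 8.90
= 329.3 mOsm/kg ≈ 329.3 mOsm/kg
Osmolar gap = measured − calculated = 335 − 329.3 = 5.7 mOsm/kg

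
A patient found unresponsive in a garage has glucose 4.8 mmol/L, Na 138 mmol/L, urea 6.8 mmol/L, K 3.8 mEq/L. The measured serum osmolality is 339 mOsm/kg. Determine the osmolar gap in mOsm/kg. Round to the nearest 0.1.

51.4 mOsm/kg

Calculated osmolality = 2·Na + glucose + urea
= 2·138 + 4.8 + 6.8
= 276 + 4.80 + 6.80
= 287.6 mOsm/kg ≈ 287.6 mOsm/kg
Osmolar gap = measured − calculated = 339 − 287.6 = 51.4 mOsm/kg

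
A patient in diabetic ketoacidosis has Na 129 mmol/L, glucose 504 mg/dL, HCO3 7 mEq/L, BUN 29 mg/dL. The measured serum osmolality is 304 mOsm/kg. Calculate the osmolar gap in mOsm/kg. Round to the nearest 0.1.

7.6 mOsm/kg

Calculated osmolality = 2·Na + glucose/18 + BUN/2.8
= 2·129 + 504/18 + 29/2.8
= 258 + 28 + 10.36
= 296.36 mOsm/kg ≈ 296.4 mOsm/kg
Osmolar gap = measured − calculated = 304 − 296.4 = 7.6 mOsm/kg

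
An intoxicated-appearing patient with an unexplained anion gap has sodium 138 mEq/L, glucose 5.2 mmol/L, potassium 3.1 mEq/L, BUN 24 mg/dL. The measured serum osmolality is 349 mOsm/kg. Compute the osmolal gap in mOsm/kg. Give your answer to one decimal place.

59.2 mOsm/kg

Calculated osmolality = 2·Na + glucose + BUN/2.8
= 2·138 + 5.2 + 24/2.8
= 276 + 5.20 + 8.57
= 289.77 mOsm/kg ≈ 289.8 mOsm/kg
Osmolar gap = measured − calculated = 349 − 289.8 = 59.2 mOsm/kg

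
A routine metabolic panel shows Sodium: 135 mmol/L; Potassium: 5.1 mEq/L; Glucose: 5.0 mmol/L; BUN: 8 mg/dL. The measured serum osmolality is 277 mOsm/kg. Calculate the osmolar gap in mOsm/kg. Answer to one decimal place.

-0.9 mOsm/kg

Calculated osmolality = 2·Na + glucose + BUN/2.8
= 2·135 + 5 + 8/2.8
= 270 + 5 + 2.86
= 277.86 mOsm/kg ≈ 277.9 mOsm/kg
Osmolar gap = measured − calculated = 277 − 277.9 = -0.9 mOsm/kg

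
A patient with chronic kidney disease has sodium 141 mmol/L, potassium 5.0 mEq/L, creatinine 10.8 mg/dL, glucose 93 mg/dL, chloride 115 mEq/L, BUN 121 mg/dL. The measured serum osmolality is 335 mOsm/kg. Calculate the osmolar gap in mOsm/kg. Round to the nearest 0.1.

4.6 mOsm/kg

Calculated osmolality = 2·Na + glucose/18 + BUN/2.8
= 2·141 + 93/18 + 121/2.8
= 282 + 5.17 + 43.21
= 330.38 mOsm/kg ≈ 330.4 mOsm/kg
Osmolar gap = measured − calculated = 335 − 330.4 = 4.6 mOsm/kg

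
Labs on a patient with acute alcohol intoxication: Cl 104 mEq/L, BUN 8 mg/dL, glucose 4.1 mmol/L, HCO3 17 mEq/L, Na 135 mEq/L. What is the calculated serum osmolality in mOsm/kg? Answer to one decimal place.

Calculated osmolality = 2·Na + glucose + BUN/2.8
= 2·135 + 4.1 + 8/2.8
= 270 + 4.10 + 2.86
= 276.96 mOsm/kg

277.0 mOsm/kg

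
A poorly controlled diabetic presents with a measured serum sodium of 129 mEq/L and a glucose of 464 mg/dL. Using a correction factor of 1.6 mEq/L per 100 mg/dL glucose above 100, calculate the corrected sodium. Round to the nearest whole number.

Corrected Na = measured Na + 1.6 · (glucose − 100)/100
= 129 + 1.6 · (464 − 100)/100
= 129 + 5.8
= 134.8 mEq/L

135 mEq/L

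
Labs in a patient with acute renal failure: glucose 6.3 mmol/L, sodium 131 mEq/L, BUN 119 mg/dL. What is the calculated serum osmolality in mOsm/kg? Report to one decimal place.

310.8 mOsm/kg

Calculated osmolality = 2·Na + glucose + BUN/2.8
= 2·131 + 6.3 + 119/2.8
= 262 + 6.30 + 42.50
= 310.8 mOsm/kg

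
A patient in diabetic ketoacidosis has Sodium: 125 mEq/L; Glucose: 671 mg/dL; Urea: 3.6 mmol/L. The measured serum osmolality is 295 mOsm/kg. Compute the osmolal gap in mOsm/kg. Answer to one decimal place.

4.1 mOsm/kg

Calculated osmolality = 2·Na + glucose/18 + urea
= 2·125 + 671/18 + 3.6
= 250 + 37.28 + 3.60
= 290.88 mOsm/kg ≈ 290.9 mOsm/kg
Osmolar gap = measured − calculated = 295 − 290.9 = 4.1 mOsm/kg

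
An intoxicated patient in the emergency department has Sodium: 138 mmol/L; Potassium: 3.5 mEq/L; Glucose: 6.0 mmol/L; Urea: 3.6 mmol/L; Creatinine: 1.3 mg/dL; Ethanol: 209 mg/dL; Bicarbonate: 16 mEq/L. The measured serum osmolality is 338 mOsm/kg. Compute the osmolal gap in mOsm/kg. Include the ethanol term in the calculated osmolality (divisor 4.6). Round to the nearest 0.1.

7.0 mOsm/kg

Calculated osmolality = 2·Na + glucose + urea + ethanol/4.6
= 2·138 + 6 + 3.6 + 209/4.6
= 276 + 6 + 3.60 + 45.43
= 331.03 mOsm/kg ≈ 331.0 mOsm/kg
Osmolar gap = measured − calculated = 338 − 331.0 = 7.0 mOsm/kg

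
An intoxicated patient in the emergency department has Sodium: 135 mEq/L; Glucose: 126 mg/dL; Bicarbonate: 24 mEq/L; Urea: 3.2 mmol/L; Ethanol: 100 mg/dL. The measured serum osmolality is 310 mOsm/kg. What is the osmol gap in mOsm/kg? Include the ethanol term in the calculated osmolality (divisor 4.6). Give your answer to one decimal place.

Calculated osmolality = 2·Na + glucose/18 + urea + ethanol/4.6
= 2·135 + 126/18 + 3.2 + 100/4.6
= 270 + 7 + 3.20 + 21.74
= 301.94 mOsm/kg ≈ 301.9 mOsm/kg
Osmolar gap = measured − calculated = 310 − 301.9 = 8.1 mOsm/kg

8.1 mOsm/kg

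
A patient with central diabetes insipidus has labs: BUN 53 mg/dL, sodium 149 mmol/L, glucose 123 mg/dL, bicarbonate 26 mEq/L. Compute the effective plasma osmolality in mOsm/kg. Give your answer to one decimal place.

304.8 mOsm/kg

Effective osmolality excludes urea (freely permeant across cell membranes):
2·Na + glucose/18
= 2·149 + 123/18
= 298 + 6.83
= 304.83 mOsm/kg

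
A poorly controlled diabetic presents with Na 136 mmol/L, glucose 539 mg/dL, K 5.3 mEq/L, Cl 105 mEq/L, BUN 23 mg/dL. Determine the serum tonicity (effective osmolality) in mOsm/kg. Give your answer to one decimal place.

301.9 mOsm/kg

Effective osmolality excludes urea (freely permeant across cell membranes):
2·Na + glucose/18
= 2·136 + 539/18
= 272 + 29.94
= 301.94 mOsm/kg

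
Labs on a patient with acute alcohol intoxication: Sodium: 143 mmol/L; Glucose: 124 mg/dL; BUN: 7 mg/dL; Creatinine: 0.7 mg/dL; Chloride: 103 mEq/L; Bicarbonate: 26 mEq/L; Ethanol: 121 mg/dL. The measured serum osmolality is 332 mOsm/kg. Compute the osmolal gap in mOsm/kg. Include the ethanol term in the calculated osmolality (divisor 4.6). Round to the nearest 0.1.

10.3 mOsm/kg

Calculated osmolality = 2·Na + glucose/18 + BUN/2.8 + ethanol/4.6
= 2·143 + 124/18 + 7/2.8 + 121/4.6
= 286 + 6.89 + 2.50 + 26.30
= 321.69 mOsm/kg ≈ 321.7 mOsm/kg
Osmolar gap = measured − calculated = 332 − 321.7 = 10.3 mOsm/kg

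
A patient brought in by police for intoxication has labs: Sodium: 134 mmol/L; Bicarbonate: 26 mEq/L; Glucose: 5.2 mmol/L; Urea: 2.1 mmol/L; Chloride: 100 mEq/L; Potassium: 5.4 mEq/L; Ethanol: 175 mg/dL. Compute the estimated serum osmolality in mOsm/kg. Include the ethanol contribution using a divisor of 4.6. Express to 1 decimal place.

313.3 mOsm/kg

Calculated osmolality = 2·Na + glucose + urea + ethanol/4.6
= 2·134 + 5.2 + 2.1 + 175/4.6
= 268 + 5.20 + 2.10 + 38.04
= 313.34 mOsm/kg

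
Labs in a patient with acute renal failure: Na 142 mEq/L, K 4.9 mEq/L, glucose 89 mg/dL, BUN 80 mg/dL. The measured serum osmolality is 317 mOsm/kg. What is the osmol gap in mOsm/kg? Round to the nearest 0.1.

-0.5 mOsm/kg

Calculated osmolality = 2·Na + glucose/18 + BUN/2.8
= 2·142 + 89/18 + 80/2.8
= 284 + 4.94 + 28.57
= 317.51 mOsm/kg ≈ 317.5 mOsm/kg
Osmolar gap = measured − calculated = 317 − 317.5 = -0.5 mOsm/kg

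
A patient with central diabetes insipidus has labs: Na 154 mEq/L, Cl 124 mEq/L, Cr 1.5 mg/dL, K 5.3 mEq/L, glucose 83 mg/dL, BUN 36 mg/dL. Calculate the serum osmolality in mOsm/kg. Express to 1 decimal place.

325.5 mOsm/kg

Calculated osmolality = 2·Na + glucose/18 + BUN/2.8
= 2·154 + 83/18 + 36/2.8
= 308 + 4.61 + 12.86
= 325.47 mOsm/kg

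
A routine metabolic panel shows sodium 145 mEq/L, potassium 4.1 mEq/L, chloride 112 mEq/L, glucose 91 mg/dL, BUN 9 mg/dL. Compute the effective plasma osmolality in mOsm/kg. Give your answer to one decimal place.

295.1 mOsm/kg

Effective osmolality excludes urea (freely permeant across cell membranes):
2·Na + glucose/18
= 2·145 + 91/18
= 290 + 5.06
= 295.06 mOsm/kg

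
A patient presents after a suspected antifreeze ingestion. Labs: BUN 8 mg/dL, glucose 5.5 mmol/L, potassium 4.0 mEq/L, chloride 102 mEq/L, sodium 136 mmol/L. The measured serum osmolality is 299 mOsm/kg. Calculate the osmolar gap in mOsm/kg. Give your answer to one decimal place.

18.6 mOsm/kg

Calculated osmolality = 2·Na + glucose + BUN/2.8
= 2·136 + 5.5 + 8/2.8
= 272 + 5.50 + 2.86
= 280.36 mOsm/kg ≈ 280.4 mOsm/kg
Osmolar gap = measured − calculated = 299 − 280.4 = 18.6 mOsm/kg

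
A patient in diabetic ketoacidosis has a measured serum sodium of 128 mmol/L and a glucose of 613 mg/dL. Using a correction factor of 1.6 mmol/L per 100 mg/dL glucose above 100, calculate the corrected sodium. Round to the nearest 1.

136 mmol/L

Corrected Na = measured Na + 1.6 · (glucose − 100)/100
= 128 + 1.6 · (613 − 100)/100
= 128 + 8.2
= 136.2 mmol/L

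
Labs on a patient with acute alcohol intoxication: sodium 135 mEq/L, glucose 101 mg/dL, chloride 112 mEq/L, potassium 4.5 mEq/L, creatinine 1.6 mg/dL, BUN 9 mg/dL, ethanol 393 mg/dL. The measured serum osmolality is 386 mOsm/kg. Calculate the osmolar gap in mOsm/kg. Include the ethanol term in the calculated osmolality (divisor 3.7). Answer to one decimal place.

Calculated osmolality = 2·Na + glucose/18 + BUN/2.8 + ethanol/3.7
= 2·135 + 101/18 + 9/2.8 + 393/3.7
= 270 + 5.61 + 3.21 + 106.22
= 385.04 mOsm/kg ≈ 385.0 mOsm/kg
Osmolar gap = measured − calculated = 386 − 385.0 = 1.0 mOsm/kg

1.0 mOsm/kg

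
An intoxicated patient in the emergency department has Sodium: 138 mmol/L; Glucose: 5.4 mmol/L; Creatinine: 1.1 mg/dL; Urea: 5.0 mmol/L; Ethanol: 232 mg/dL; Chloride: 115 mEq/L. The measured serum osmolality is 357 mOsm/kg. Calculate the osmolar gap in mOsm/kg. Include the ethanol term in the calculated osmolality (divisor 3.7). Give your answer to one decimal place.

7.9 mOsm/kg

Calculated osmolality = 2·Na + glucose + urea + ethanol/3.7
= 2·138 + 5.4 + 5 + 232/3.7
= 276 + 5.40 + 5 + 62.70
= 349.1 mOsm/kg ≈ 349.1 mOsm/kg
Osmolar gap = measured − calculated = 357 − 349.1 = 7.9 mOsm/kg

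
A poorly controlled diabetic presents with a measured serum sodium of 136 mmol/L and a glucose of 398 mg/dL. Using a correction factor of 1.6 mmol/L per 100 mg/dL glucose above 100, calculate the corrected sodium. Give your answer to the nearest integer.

Corrected Na = measured Na + 1.6 · (glucose − 100)/100
= 136 + 1.6 · (398 − 100)/100
= 136 + 4.8
= 140.8 mmol/L

141 mmol/L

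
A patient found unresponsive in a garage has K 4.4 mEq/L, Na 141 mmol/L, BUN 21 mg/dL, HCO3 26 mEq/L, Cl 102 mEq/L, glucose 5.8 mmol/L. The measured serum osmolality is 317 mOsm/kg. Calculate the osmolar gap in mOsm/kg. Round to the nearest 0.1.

Calculated osmolality = 2·Na + glucose + BUN/2.8
= 2·141 + 5.8 + 21/2.8
= 282 + 5.80 + 7.50
= 295.3 mOsm/kg ≈ 295.3 mOsm/kg
Osmolar gap = measured − calculated = 317 − 295.3 = 21.7 mOsm/kg

21.7 mOsm/kg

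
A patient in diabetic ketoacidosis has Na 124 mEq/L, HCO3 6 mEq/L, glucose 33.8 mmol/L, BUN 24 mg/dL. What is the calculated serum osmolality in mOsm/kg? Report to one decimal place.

290.4 mOsm/kg

Calculated osmolality = 2·Na + glucose + BUN/2.8
= 2·124 + 33.8 + 24/2.8
= 248 + 33.80 + 8.57
= 290.37 mOsm/kg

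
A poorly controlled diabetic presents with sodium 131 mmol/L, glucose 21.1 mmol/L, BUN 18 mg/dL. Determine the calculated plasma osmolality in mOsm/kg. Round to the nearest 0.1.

Calculated osmolality = 2·Na + glucose + BUN/2.8
= 2·131 + 21.1 + 18/2.8
= 262 + 21.10 + 6.43
= 289.53 mOsm/kg

289.5 mOsm/kg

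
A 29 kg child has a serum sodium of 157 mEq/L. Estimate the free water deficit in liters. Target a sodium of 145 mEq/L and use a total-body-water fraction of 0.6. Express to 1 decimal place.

TBW = 0.6 · 29 = 17.4 L
Free water deficit = TBW · (Na/145 − 1)
= 17.4 · (157/145 − 1)
= 17.4 · 0.0828
= 1.44 L

1.4 L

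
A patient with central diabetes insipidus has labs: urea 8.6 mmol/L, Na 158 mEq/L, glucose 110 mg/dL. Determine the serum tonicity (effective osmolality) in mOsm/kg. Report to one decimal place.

322.1 mOsm/kg

Effective osmolality excludes urea (freely permeant across cell membranes):
2·Na + glucose/18
= 2·158 + 110/18
= 316 + 6.11
= 322.11 mOsm/kg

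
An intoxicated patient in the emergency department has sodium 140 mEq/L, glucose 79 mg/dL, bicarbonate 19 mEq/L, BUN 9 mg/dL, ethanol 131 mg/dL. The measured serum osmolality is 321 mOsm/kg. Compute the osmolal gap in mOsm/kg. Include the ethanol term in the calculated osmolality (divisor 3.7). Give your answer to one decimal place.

Calculated osmolality = 2·Na + glucose/18 + BUN/2.8 + ethanol/3.7
= 2·140 + 79/18 + 9/2.8 + 131/3.7
= 280 + 4.39 + 3.21 + 35.41
= 323.01 mOsm/kg ≈ 323.0 mOsm/kg
Osmolar gap = measured − calculated = 321 − 323.0 = -2.0 mOsm/kg

-2.0 mOsm/kg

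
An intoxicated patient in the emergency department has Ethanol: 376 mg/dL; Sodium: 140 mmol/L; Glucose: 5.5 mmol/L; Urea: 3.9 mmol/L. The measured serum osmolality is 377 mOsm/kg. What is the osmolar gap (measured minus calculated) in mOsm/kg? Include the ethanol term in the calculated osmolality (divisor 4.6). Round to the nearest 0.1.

Calculated osmolality = 2·Na + glucose + urea + ethanol/4.6
= 2·140 + 5.5 + 3.9 + 376/4.6
= 280 + 5.50 + 3.90 + 81.74
= 371.14 mOsm/kg ≈ 371.1 mOsm/kg
Osmolar gap = measured − calculated = 377 − 371.1 = 5.9 mOsm/kg

5.9 mOsm/kg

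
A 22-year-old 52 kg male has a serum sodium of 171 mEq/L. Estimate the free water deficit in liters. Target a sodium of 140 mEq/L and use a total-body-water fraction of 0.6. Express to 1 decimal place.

6.9 L

TBW = 0.6 · 52 = 31.2 L
Free water deficit = TBW · (Na/140 − 1)
= 31.2 · (171/140 − 1)
= 31.2 · 0.2214
= 6.91 L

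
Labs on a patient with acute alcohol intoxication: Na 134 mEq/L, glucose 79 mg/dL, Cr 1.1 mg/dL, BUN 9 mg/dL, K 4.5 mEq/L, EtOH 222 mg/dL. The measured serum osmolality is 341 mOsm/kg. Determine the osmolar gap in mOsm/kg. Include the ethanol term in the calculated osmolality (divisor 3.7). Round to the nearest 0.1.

Calculated osmolality = 2·Na + glucose/18 + BUN/2.8 + ethanol/3.7
= 2·134 + 79/18 + 9/2.8 + 222/3.7
= 268 + 4.39 + 3.21 + 60
= 335.6 mOsm/kg ≈ 335.6 mOsm/kg
Osmolar gap = measured − calculated = 341 − 335.6 = 5.4 mOsm/kg

5.4 mOsm/kg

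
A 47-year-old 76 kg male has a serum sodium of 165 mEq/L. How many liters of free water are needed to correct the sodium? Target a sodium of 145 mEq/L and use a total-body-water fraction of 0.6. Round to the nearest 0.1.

6.3 L

TBW = 0.6 · 76 = 45.6 L
Free water deficit = TBW · (Na/145 − 1)
= 45.6 · (165/145 − 1)
= 45.6 · 0.1379
= 6.29 L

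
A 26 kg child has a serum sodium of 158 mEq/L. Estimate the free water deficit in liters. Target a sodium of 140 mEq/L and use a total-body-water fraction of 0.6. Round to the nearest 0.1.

TBW = 0.6 · 26 = 15.6 L
Free water deficit = TBW · (Na/140 − 1)
= 15.6 · (158/140 − 1)
= 15.6 · 0.1286
= 2.01 L

2.0 L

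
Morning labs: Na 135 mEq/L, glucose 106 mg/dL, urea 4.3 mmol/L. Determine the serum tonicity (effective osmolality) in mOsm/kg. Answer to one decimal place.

275.9 mOsm/kg

Effective osmolality excludes urea (freely permeant across cell membranes):
2·Na + glucose/18
= 2·135 + 106/18
= 270 + 5.89
= 275.89 mOsm/kg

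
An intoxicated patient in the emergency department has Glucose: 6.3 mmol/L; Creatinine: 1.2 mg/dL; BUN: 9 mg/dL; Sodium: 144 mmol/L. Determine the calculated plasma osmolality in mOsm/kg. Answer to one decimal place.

297.5 mOsm/kg

Calculated osmolality = 2·Na + glucose + BUN/2.8
= 2·144 + 6.3 + 9/2.8
= 288 + 6.30 + 3.21
= 297.51 mOsm/kg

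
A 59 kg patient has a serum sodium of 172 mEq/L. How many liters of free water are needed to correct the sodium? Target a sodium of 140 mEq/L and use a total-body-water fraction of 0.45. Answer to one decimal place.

6.1 L

TBW = 0.45 · 59 = 26.55 L
Free water deficit = TBW · (Na/140 − 1)
= 26.55 · (172/140 − 1)
= 26.55 · 0.2286
= 6.07 L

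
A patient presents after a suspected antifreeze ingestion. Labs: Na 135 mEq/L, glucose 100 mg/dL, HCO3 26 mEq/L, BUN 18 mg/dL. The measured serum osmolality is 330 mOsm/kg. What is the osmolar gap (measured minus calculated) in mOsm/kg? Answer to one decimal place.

Calculated osmolality = 2·Na + glucose/18 + BUN/2.8
= 2·135 + 100/18 + 18/2.8
= 270 + 5.56 + 6.43
= 281.99 mOsm/kg ≈ 282.0 mOsm/kg
Osmolar gap = measured − calculated = 330 − 282.0 = 48.0 mOsm/kg

48.0 mOsm/kg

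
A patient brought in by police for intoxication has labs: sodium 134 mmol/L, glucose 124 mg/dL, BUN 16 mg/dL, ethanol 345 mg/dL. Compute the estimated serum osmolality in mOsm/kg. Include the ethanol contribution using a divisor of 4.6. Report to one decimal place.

355.6 mOsm/kg

Calculated osmolality = 2·Na + glucose/18 + BUN/2.8 + ethanol/4.6
= 2·134 + 124/18 + 16/2.8 + 345/4.6
= 268 + 6.89 + 5.71 + 75
= 355.6 mOsm/kg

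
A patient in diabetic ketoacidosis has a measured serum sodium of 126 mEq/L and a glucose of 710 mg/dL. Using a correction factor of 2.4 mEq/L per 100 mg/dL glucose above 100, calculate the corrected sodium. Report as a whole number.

Corrected Na = measured Na + 2.4 · (glucose − 100)/100
= 126 + 2.4 · (710 − 100)/100
= 126 + 14.6
= 140.6 mEq/L

141 mEq/L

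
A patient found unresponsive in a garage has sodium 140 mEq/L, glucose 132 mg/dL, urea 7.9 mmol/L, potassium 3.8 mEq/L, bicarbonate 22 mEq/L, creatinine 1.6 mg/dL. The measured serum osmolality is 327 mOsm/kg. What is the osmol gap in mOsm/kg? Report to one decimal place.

Calculated osmolality = 2·Na + glucose/18 + urea
= 2·140 + 132/18 + 7.9
= 280 + 7.33 + 7.90
= 295.23 mOsm/kg ≈ 295.2 mOsm/kg
Osmolar gap = measured − calculated = 327 − 295.2 = 31.8 mOsm/kg

31.8 mOsm/kg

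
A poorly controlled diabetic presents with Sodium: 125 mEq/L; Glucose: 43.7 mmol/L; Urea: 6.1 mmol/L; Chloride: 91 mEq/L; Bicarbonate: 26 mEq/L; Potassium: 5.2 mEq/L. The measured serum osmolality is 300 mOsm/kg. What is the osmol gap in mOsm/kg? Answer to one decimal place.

Calculated osmolality = 2·Na + glucose + urea
= 2·125 + 43.7 + 6.1
= 250 + 43.70 + 6.10
= 299.8 mOsm/kg ≈ 299.8 mOsm/kg
Osmolar gap = measured − calculated = 300 − 299.8 = 0.2 mOsm/kg

0.2 mOsm/kg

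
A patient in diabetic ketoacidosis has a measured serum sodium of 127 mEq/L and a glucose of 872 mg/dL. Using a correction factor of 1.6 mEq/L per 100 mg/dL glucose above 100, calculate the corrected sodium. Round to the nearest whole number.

Corrected Na = measured Na + 1.6 · (glucose − 100)/100
= 127 + 1.6 · (872 − 100)/100
= 127 + 12.4
= 139.4 mEq/L

139 mEq/L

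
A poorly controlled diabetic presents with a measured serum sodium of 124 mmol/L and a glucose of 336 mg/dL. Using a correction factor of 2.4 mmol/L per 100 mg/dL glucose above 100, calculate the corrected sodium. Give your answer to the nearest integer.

Corrected Na = measured Na + 2.4 · (glucose − 100)/100
= 124 + 2.4 · (336 − 100)/100
= 124 + 5.7
= 129.7 mmol/L

130 mmol/L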